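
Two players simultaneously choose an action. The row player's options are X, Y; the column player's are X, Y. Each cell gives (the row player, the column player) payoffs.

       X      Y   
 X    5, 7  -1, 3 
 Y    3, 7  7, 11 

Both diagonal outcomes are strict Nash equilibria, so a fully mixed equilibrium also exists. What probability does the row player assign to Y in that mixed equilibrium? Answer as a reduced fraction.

The row player's mix p on X must make the column player indifferent between X and Y.
The column player's payoff from X: 7p + 7(1−p). From Y: 3p + 11(1−p).
Set equal: 4p = 4(1−p) → p = 4/8 = 1/2.
Probability on Y is 1 − 1/2 = 1/2.

1/2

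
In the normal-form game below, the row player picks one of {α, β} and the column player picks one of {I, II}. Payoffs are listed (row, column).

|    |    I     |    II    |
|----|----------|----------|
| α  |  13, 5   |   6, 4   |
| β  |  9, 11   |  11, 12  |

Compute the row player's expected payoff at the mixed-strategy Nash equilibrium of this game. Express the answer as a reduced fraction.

The column player mixes with probability q on I, chosen so the row player is indifferent: 13q + 6(1−q) = 9q + 11(1−q) gives q = 5/9.
The row player's expected payoff (from either row, since indifferent) is 13·5/9 + 6·4/9 = 89/9.

89/9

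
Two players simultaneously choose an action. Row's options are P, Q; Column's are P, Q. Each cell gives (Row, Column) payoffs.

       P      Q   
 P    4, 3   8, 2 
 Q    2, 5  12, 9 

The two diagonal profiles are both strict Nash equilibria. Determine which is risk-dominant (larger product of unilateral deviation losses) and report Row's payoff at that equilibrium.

At both P: Row loses 4 − 2 = 2 by deviating; Column loses 3 − 2 = 1. Product = 2·1 = 2.
At both Q: Row loses 12 − 8 = 4 by deviating; Column loses 9 − 5 = 4. Product = 4·4 = 16.
16 > 2, so both Q is risk-dominant. Row's payoff there is 12.

12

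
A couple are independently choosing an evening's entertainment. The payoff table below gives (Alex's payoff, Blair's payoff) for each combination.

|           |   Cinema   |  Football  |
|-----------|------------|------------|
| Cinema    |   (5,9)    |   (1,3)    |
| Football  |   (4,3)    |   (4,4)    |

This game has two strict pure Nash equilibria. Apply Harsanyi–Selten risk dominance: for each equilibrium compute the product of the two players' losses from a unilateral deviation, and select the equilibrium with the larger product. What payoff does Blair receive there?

9

At both Cinema: Alex loses 5 − 4 = 1 by deviating; Blair loses 9 − 3 = 6. Product = 1·6 = 6.
At both Football: Alex loses 4 − 1 = 3 by deviating; Blair loses 4 − 3 = 1. Product = 3·1 = 3.
6 > 3, so both Cinema is risk-dominant. Blair's payoff there is 9.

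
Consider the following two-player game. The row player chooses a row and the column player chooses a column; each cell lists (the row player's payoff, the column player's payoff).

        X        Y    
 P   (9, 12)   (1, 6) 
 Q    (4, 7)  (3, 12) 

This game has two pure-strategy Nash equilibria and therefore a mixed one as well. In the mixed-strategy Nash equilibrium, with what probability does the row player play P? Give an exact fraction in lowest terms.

The row player's mix p on P must make the column player indifferent between X and Y.
The column player's payoff from X: 12p + 7(1−p). From Y: 6p + 12(1−p).
Set equal: 6p = 5(1−p) → p = 5/11.

5/11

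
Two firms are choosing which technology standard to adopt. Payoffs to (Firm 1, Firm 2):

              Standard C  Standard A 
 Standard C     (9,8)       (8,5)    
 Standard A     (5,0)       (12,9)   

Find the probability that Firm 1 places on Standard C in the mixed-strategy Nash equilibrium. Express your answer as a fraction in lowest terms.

Firm 1's mix p on Standard C must make Firm 2 indifferent between Standard C and Standard A.
Firm 2's payoff from Standard C: 8p + 0(1−p). From Standard A: 5p + 9(1−p).
Set equal: 3p = 9(1−p) → p = 9/12 = 3/4.

3/4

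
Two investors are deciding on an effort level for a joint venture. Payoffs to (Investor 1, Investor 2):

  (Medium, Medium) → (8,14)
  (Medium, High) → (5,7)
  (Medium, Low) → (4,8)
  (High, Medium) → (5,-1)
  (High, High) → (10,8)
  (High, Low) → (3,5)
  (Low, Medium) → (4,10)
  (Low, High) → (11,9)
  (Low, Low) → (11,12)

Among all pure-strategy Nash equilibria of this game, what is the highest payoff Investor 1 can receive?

Both Medium is a pure NE (Investor 1: 8 ≥ 5; Investor 2: 14 ≥ 8). Investor 1 gets 8.
Both Low is a pure NE (Investor 1: 11 ≥ 4; Investor 2: 12 ≥ 10). Investor 1 gets 11.
Every other cell has a profitable deviation for at least one player. Highest of {8, 11} is 11.

11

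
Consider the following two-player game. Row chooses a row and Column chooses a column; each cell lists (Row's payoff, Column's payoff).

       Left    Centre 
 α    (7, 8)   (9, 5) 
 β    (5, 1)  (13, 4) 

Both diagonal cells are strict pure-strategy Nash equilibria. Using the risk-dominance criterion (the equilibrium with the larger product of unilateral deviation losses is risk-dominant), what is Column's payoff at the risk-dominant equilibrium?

At (α, Left): Row loses 7 − 5 = 2 by deviating; Column loses 8 − 5 = 3. Product = 2·3 = 6.
At (β, Centre): Row loses 13 − 9 = 4 by deviating; Column loses 4 − 1 = 3. Product = 4·3 = 12.
12 > 6, so (β, Centre) is risk-dominant. Column's payoff there is 4.

4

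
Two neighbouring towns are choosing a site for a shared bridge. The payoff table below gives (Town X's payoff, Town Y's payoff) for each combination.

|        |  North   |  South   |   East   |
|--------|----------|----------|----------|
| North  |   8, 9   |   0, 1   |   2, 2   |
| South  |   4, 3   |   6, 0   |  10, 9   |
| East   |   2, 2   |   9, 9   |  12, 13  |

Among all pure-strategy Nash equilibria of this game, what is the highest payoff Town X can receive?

12

Both North is a pure NE (Town X: 8 ≥ 4; Town Y: 9 ≥ 2). Town X gets 8.
Both East is a pure NE (Town X: 12 ≥ 10; Town Y: 13 ≥ 9). Town X gets 12.
Every other cell has a profitable deviation for at least one player. Highest of {8, 12} is 12.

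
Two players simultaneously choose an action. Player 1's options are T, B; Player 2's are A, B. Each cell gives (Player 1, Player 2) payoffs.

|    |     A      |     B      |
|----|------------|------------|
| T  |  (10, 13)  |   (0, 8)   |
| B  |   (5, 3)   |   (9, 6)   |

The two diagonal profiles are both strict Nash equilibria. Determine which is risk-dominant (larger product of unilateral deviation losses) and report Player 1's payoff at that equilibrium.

9

At (T, A): Player 1 loses 10 − 5 = 5 by deviating; Player 2 loses 13 − 8 = 5. Product = 5·5 = 25.
At (B, B): Player 1 loses 9 − 0 = 9 by deviating; Player 2 loses 6 − 3 = 3. Product = 9·3 = 27.
27 > 25, so (B, B) is risk-dominant. Player 1's payoff there is 9.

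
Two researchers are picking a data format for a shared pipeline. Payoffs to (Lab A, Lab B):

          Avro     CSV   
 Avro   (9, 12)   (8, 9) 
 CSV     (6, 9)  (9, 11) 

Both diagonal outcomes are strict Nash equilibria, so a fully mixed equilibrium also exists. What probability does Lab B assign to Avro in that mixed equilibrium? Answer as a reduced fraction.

1/4

Lab B's mix q on Avro must make Lab A indifferent between Avro and CSV.
Lab A's payoff from Avro: 9q + 8(1−q). From CSV: 6q + 9(1−q).
Set equal: 3q = 1(1−q) → q = 1/4.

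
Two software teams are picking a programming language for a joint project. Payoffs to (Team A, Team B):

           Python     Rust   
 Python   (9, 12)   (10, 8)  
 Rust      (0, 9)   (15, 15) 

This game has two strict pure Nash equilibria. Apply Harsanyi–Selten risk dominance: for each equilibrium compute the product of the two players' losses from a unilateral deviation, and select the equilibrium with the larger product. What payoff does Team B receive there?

At both Python: Team A loses 9 − 0 = 9 by deviating; Team B loses 12 − 8 = 4. Product = 9·4 = 36.
At both Rust: Team A loses 15 − 10 = 5 by deviating; Team B loses 15 − 9 = 6. Product = 5·6 = 30.
36 > 30, so both Python is risk-dominant. Team B's payoff there is 12.

12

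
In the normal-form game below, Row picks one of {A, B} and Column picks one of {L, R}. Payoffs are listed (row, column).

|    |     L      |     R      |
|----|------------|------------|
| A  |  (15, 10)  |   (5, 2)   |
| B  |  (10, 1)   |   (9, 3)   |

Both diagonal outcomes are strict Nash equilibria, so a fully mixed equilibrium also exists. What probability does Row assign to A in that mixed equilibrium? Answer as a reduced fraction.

1/5

Row's mix p on A must make Column indifferent between L and R.
Column's payoff from L: 10p + 1(1−p). From R: 2p + 3(1−p).
Set equal: 8p = 2(1−p) → p = 2/10 = 1/5.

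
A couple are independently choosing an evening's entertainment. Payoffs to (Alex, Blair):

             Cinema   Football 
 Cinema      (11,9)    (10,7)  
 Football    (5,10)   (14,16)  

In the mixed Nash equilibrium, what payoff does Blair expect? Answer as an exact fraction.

37/4

Alex mixes with probability p on Cinema, chosen so Blair is indifferent: 9p + 10(1−p) = 7p + 16(1−p) gives p = 3/4.
Blair's expected payoff is 9·3/4 + 10·1/4 = 37/4.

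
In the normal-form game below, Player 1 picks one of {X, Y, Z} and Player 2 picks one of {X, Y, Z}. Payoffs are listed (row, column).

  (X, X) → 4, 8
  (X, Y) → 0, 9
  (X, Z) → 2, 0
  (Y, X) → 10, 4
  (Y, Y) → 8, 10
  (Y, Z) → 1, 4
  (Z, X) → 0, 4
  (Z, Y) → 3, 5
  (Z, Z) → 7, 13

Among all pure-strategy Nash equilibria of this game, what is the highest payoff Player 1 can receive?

Both Y is a pure NE (Player 1: 8 ≥ 3; Player 2: 10 ≥ 4). Player 1 gets 8.
Both Z is a pure NE (Player 1: 7 ≥ 2; Player 2: 13 ≥ 5). Player 1 gets 7.
Every other cell has a profitable deviation for at least one player. Highest of {8, 7} is 8.

8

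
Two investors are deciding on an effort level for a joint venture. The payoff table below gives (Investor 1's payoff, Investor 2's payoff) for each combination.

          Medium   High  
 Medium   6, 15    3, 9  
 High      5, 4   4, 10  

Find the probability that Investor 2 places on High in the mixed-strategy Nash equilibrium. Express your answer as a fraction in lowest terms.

Investor 2's mix q on Medium must make Investor 1 indifferent between Medium and High.
Investor 1's payoff from Medium: 6q + 3(1−q). From High: 5q + 4(1−q).
Set equal: 1q = 1(1−q) → q = 1/2.
Probability on High is 1 − 1/2 = 1/2.

1/2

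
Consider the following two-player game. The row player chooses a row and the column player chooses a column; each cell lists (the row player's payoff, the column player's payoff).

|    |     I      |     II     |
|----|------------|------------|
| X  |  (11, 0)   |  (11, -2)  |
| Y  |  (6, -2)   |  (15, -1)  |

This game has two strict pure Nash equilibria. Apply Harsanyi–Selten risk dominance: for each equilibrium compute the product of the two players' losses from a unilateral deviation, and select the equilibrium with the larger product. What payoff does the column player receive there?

0

At (X, I): the row player loses 11 − 6 = 5 by deviating; the column player loses 0 − (-2) = 2. Product = 5·2 = 10.
At (Y, II): the row player loses 15 − 11 = 4 by deviating; the column player loses -1 − (-2) = 1. Product = 4·1 = 4.
10 > 4, so (X, I) is risk-dominant. The column player's payoff there is 0.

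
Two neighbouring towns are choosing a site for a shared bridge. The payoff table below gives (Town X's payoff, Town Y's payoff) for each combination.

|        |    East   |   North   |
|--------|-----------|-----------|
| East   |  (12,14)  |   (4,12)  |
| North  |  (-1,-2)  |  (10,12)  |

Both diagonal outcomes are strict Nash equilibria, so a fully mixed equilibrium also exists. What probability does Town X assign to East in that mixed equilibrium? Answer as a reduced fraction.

Town X's mix p on East must make Town Y indifferent between East and North.
Town Y's payoff from East: 14p + (-2)(1−p). From North: 12p + 12(1−p).
Set equal: 2p = 14(1−p) → p = 14/16 = 7/8.

7/8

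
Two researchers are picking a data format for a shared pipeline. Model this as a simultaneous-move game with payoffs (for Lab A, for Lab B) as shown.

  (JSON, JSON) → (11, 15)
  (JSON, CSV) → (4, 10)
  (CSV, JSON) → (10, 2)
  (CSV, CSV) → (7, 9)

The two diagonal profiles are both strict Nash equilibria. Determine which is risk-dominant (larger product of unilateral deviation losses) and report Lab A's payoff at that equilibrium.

At both JSON: Lab A loses 11 − 10 = 1 by deviating; Lab B loses 15 − 10 = 5. Product = 1·5 = 5.
At both CSV: Lab A loses 7 − 4 = 3 by deviating; Lab B loses 9 − 2 = 7. Product = 3·7 = 21.
21 > 5, so both CSV is risk-dominant. Lab A's payoff there is 7.

7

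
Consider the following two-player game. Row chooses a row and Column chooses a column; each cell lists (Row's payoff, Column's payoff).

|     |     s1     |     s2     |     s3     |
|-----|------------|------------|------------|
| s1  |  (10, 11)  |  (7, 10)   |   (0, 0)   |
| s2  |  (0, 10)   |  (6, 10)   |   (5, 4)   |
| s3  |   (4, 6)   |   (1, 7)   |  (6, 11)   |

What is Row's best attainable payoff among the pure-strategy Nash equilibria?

10

Both s1 is a pure NE (Row: 10 ≥ 4; Column: 11 ≥ 10). Row gets 10.
Both s3 is a pure NE (Row: 6 ≥ 5; Column: 11 ≥ 7). Row gets 6.
Every other cell has a profitable deviation for at least one player. Highest of {10, 6} is 10.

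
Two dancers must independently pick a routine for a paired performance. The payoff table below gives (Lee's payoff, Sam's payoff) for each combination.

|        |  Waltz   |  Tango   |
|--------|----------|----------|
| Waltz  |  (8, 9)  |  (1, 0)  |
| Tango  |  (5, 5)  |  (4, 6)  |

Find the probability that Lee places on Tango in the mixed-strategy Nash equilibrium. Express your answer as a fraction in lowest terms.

Lee's mix p on Waltz must make Sam indifferent between Waltz and Tango.
Sam's payoff from Waltz: 9p + 5(1−p). From Tango: 0p + 6(1−p).
Set equal: 9p = 1(1−p) → p = 1/10.
Probability on Tango is 1 − 1/10 = 9/10.

9/10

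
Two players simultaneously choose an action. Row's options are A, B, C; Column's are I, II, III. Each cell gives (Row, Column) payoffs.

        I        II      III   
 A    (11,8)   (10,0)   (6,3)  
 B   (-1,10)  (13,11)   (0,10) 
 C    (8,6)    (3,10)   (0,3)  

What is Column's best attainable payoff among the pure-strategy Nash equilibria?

11

(A, I) is a pure NE (Row: 11 ≥ 8; Column: 8 ≥ 3). Column gets 8.
(B, II) is a pure NE (Row: 13 ≥ 10; Column: 11 ≥ 10). Column gets 11.
Every other cell has a profitable deviation for at least one player. Highest of {8, 11} is 11.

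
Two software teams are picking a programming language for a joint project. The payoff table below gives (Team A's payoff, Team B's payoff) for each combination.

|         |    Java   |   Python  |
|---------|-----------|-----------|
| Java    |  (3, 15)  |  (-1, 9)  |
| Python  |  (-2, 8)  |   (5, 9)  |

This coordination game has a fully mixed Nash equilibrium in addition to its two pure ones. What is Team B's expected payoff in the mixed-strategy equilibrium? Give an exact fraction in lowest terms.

9

Team A mixes with probability p on Java, chosen so Team B is indifferent: 15p + 8(1−p) = 9p + 9(1−p) gives p = 1/7.
Team B's expected payoff is 15·1/7 + 8·6/7 = 9.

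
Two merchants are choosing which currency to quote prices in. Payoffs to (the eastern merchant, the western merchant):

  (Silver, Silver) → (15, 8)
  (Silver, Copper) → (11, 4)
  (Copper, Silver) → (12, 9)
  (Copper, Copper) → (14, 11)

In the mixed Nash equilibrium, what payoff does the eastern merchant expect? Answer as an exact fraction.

13

The western merchant mixes with probability q on Silver, chosen so the eastern merchant is indifferent: 15q + 11(1−q) = 12q + 14(1−q) gives q = 1/2.
The eastern merchant's expected payoff (from either row, since indifferent) is 15·1/2 + 11·1/2 = 13.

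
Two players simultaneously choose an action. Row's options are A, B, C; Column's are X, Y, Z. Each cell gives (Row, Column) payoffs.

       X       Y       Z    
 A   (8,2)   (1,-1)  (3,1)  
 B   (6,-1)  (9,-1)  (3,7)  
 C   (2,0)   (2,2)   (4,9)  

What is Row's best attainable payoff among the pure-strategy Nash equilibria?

(A, X) is a pure NE (Row: 8 ≥ 6; Column: 2 ≥ 1). Row gets 8.
(C, Z) is a pure NE (Row: 4 ≥ 3; Column: 9 ≥ 2). Row gets 4.
Every other cell has a profitable deviation for at least one player. Highest of {8, 4} is 8.

8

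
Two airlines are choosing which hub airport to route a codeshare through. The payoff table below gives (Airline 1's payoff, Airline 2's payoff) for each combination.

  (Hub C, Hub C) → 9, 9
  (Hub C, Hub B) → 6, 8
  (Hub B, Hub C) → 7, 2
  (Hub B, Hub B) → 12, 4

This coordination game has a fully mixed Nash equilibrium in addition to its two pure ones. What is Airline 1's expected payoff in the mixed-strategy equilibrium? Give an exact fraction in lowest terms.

33/4

Airline 2 mixes with probability q on Hub C, chosen so Airline 1 is indifferent: 9q + 6(1−q) = 7q + 12(1−q) gives q = 3/4.
Airline 1's expected payoff (from either row, since indifferent) is 9·3/4 + 6·1/4 = 33/4.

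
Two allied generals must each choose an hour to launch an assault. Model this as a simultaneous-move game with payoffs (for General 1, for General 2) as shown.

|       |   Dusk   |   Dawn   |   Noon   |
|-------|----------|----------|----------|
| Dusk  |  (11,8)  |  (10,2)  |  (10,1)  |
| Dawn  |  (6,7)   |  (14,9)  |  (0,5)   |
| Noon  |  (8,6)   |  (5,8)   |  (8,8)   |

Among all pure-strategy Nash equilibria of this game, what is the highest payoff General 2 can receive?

9

Both Dusk is a pure NE (General 1: 11 ≥ 8; General 2: 8 ≥ 2). General 2 gets 8.
Both Dawn is a pure NE (General 1: 14 ≥ 10; General 2: 9 ≥ 7). General 2 gets 9.
Every other cell has a profitable deviation for at least one player. Highest of {8, 9} is 9.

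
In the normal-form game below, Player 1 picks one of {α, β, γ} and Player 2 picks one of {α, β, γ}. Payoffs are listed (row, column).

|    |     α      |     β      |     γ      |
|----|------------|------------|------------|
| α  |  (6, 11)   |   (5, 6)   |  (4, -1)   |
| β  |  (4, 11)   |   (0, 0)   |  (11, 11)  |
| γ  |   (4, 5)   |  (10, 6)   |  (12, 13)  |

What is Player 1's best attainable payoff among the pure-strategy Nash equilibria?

Both α is a pure NE (Player 1: 6 ≥ 4; Player 2: 11 ≥ 6). Player 1 gets 6.
Both γ is a pure NE (Player 1: 12 ≥ 11; Player 2: 13 ≥ 6). Player 1 gets 12.
Every other cell has a profitable deviation for at least one player. Highest of {6, 12} is 12.

12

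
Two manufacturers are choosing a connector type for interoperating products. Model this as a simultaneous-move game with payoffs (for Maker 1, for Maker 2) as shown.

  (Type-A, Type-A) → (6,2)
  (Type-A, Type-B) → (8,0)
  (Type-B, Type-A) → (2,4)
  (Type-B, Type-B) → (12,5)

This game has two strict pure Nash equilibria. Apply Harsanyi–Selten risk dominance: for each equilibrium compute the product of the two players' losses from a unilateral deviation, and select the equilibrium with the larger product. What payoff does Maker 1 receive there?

At both Type-A: Maker 1 loses 6 − 2 = 4 by deviating; Maker 2 loses 2 − 0 = 2. Product = 4·2 = 8.
At both Type-B: Maker 1 loses 12 − 8 = 4 by deviating; Maker 2 loses 5 − 4 = 1. Product = 4·1 = 4.
8 > 4, so both Type-A is risk-dominant. Maker 1's payoff there is 6.

6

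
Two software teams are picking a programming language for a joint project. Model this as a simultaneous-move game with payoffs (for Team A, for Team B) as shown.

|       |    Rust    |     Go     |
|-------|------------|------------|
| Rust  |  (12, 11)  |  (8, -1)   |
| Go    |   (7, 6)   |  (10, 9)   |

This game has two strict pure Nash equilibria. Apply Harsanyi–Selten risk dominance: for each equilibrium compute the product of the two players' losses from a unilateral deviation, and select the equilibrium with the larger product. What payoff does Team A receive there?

At both Rust: Team A loses 12 − 7 = 5 by deviating; Team B loses 11 − (-1) = 12. Product = 5·12 = 60.
At both Go: Team A loses 10 − 8 = 2 by deviating; Team B loses 9 − 6 = 3. Product = 2·3 = 6.
60 > 6, so both Rust is risk-dominant. Team A's payoff there is 12.

12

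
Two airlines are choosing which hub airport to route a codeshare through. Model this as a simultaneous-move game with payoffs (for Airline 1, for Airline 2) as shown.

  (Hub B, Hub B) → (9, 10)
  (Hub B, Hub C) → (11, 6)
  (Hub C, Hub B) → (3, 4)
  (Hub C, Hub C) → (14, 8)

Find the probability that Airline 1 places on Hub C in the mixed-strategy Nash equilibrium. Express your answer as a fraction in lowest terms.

1/2

Airline 1's mix p on Hub B must make Airline 2 indifferent between Hub B and Hub C.
Airline 2's payoff from Hub B: 10p + 4(1−p). From Hub C: 6p + 8(1−p).
Set equal: 4p = 4(1−p) → p = 4/8 = 1/2.
Probability on Hub C is 1 − 1/2 = 1/2.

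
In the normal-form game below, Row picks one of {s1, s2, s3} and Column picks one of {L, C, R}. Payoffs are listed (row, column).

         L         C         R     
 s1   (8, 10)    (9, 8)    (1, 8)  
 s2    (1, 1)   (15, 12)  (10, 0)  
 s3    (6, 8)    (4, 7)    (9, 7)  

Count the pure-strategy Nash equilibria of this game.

2

(s1, L): Row gets 8 (best alternative 6); Column gets 10 (best alternative 8). Neither deviates — NE.
(s2, C): Row gets 15 (best alternative 9); Column gets 12 (best alternative 1). Neither deviates — NE.
(s3, R) is not a NE: Row would switch to s2 (10 > 9).
No other cell survives both best-response checks, so there are 2 pure NE.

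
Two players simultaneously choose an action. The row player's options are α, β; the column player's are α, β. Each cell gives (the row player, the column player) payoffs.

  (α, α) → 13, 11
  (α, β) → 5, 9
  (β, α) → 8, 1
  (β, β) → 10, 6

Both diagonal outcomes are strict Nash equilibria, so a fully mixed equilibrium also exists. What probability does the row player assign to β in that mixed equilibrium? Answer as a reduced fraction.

2/7

The row player's mix p on α must make the column player indifferent between α and β.
The column player's payoff from α: 11p + 1(1−p). From β: 9p + 6(1−p).
Set equal: 2p = 5(1−p) → p = 5/7.
Probability on β is 1 − 5/7 = 2/7.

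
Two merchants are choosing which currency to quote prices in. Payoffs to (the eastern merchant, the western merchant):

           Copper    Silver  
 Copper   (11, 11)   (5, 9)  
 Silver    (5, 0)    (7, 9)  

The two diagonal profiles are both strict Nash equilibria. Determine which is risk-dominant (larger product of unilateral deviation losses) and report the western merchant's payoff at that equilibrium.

9

At both Copper: the eastern merchant loses 11 − 5 = 6 by deviating; the western merchant loses 11 − 9 = 2. Product = 6·2 = 12.
At both Silver: the eastern merchant loses 7 − 5 = 2 by deviating; the western merchant loses 9 − 0 = 9. Product = 2·9 = 18.
18 > 12, so both Silver is risk-dominant. The western merchant's payoff there is 9.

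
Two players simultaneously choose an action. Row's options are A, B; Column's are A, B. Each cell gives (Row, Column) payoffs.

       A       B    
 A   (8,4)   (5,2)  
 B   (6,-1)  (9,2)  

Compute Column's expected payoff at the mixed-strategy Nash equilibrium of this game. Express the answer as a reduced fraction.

2

Row mixes with probability p on A, chosen so Column is indifferent: 4p + (-1)(1−p) = 2p + 2(1−p) gives p = 3/5.
Column's expected payoff is 4·3/5 + (-1)·2/5 = 2.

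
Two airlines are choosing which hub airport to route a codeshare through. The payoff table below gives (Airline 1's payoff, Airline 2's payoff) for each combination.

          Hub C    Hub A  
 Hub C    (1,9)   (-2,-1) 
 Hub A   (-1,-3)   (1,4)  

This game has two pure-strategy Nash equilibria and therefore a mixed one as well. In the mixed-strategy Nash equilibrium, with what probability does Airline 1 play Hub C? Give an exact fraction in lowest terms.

Airline 1's mix p on Hub C must make Airline 2 indifferent between Hub C and Hub A.
Airline 2's payoff from Hub C: 9p + (-3)(1−p). From Hub A: (-1)p + 4(1−p).
Set equal: 10p = 7(1−p) → p = 7/17.

7/17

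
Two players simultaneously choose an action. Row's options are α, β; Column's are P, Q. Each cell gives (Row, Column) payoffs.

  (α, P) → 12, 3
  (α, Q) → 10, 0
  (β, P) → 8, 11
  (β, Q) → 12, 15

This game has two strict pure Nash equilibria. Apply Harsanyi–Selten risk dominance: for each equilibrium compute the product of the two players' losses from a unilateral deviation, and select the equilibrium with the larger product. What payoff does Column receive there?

At (α, P): Row loses 12 − 8 = 4 by deviating; Column loses 3 − 0 = 3. Product = 4·3 = 12.
At (β, Q): Row loses 12 − 10 = 2 by deviating; Column loses 15 − 11 = 4. Product = 2·4 = 8.
12 > 8, so (α, P) is risk-dominant. Column's payoff there is 3.

3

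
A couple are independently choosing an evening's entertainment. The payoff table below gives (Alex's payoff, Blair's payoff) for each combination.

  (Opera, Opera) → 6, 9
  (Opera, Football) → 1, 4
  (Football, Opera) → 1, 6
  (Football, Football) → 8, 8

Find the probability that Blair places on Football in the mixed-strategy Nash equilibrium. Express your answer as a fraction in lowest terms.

Blair's mix q on Opera must make Alex indifferent between Opera and Football.
Alex's payoff from Opera: 6q + 1(1−q). From Football: 1q + 8(1−q).
Set equal: 5q = 7(1−q) → q = 7/12.
Probability on Football is 1 − 7/12 = 5/12.

5/12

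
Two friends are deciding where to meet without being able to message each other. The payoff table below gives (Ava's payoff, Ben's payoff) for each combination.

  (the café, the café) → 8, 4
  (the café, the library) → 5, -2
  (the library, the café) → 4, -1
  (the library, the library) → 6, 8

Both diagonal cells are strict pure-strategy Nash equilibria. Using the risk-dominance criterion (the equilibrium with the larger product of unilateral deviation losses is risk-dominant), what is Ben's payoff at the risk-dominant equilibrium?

At both the café: Ava loses 8 − 4 = 4 by deviating; Ben loses 4 − (-2) = 6. Product = 4·6 = 24.
At both the library: Ava loses 6 − 5 = 1 by deviating; Ben loses 8 − (-1) = 9. Product = 1·9 = 9.
24 > 9, so both the café is risk-dominant. Ben's payoff there is 4.

4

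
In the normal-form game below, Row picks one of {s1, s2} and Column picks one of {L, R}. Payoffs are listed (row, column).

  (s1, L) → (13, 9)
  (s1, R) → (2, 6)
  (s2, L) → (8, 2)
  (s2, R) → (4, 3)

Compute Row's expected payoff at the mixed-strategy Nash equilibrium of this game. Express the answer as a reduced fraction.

Column mixes with probability q on L, chosen so Row is indifferent: 13q + 2(1−q) = 8q + 4(1−q) gives q = 2/7.
Row's expected payoff (from either row, since indifferent) is 13·2/7 + 2·5/7 = 36/7.

36/7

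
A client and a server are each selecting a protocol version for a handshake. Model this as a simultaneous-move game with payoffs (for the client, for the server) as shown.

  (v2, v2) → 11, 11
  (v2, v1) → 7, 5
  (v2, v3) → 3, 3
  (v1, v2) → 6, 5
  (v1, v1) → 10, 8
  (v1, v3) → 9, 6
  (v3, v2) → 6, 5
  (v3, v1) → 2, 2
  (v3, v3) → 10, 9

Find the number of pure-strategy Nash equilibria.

3

Both v2: the client gets 11 (best alternative 6); the server gets 11 (best alternative 5). Neither deviates — NE.
Both v1: the client gets 10 (best alternative 7); the server gets 8 (best alternative 6). Neither deviates — NE.
Both v3: the client gets 10 (best alternative 9); the server gets 9 (best alternative 5). Neither deviates — NE.
(v3, v2) is not a NE: the client would switch to v2 (11 > 6).
No other cell survives both best-response checks, so there are 3 pure NE.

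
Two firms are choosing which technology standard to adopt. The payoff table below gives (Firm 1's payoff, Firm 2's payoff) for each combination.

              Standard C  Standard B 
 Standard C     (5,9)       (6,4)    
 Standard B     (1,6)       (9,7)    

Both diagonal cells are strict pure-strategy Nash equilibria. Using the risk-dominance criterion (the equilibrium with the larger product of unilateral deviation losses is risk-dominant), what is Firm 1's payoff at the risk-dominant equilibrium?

5

At both Standard C: Firm 1 loses 5 − 1 = 4 by deviating; Firm 2 loses 9 − 4 = 5. Product = 4·5 = 20.
At both Standard B: Firm 1 loses 9 − 6 = 3 by deviating; Firm 2 loses 7 − 6 = 1. Product = 3·1 = 3.
20 > 3, so both Standard C is risk-dominant. Firm 1's payoff there is 5.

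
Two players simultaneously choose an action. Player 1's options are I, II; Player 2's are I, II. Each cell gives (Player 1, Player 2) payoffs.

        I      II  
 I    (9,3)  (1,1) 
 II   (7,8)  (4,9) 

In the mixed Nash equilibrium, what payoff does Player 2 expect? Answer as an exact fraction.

19/3

Player 1 mixes with probability p on I, chosen so Player 2 is indifferent: 3p + 8(1−p) = 1p + 9(1−p) gives p = 1/3.
Player 2's expected payoff is 3·1/3 + 8·2/3 = 19/3.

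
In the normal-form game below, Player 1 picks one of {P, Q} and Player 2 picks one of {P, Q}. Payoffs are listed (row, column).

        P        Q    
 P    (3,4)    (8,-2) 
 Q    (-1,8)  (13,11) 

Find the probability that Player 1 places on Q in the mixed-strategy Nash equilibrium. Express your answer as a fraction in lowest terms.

Player 1's mix p on P must make Player 2 indifferent between P and Q.
Player 2's payoff from P: 4p + 8(1−p). From Q: (-2)p + 11(1−p).
Set equal: 6p = 3(1−p) → p = 3/9 = 1/3.
Probability on Q is 1 − 1/3 = 2/3.

2/3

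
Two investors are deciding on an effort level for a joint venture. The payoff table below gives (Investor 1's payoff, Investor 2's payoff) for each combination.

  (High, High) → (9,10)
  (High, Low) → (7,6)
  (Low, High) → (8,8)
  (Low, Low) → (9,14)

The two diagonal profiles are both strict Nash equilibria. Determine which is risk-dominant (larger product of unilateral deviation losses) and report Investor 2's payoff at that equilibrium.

At both High: Investor 1 loses 9 − 8 = 1 by deviating; Investor 2 loses 10 − 6 = 4. Product = 1·4 = 4.
At both Low: Investor 1 loses 9 − 7 = 2 by deviating; Investor 2 loses 14 − 8 = 6. Product = 2·6 = 12.
12 > 4, so both Low is risk-dominant. Investor 2's payoff there is 14.

14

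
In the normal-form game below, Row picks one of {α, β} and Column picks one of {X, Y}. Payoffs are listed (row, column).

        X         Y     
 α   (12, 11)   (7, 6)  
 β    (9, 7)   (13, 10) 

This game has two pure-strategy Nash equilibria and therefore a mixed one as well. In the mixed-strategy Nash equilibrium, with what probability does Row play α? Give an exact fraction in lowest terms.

Row's mix p on α must make Column indifferent between X and Y.
Column's payoff from X: 11p + 7(1−p). From Y: 6p + 10(1−p).
Set equal: 5p = 3(1−p) → p = 3/8.

3/8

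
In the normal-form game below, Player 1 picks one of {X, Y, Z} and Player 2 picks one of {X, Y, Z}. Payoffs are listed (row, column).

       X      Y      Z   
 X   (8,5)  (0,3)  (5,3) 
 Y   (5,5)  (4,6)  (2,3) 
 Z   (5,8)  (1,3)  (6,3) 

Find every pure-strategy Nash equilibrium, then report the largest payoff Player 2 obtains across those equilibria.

Both X is a pure NE (Player 1: 8 ≥ 5; Player 2: 5 ≥ 3). Player 2 gets 5.
Both Y is a pure NE (Player 1: 4 ≥ 1; Player 2: 6 ≥ 5). Player 2 gets 6.
Every other cell has a profitable deviation for at least one player. Highest of {5, 6} is 6.

6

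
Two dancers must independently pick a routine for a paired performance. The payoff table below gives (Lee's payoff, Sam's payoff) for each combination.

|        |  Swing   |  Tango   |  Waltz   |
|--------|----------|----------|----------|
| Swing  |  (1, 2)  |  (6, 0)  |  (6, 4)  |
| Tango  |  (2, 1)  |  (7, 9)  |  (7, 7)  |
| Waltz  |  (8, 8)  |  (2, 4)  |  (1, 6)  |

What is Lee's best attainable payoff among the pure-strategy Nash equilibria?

8

Both Tango is a pure NE (Lee: 7 ≥ 6; Sam: 9 ≥ 7). Lee gets 7.
(Waltz, Swing) is a pure NE (Lee: 8 ≥ 2; Sam: 8 ≥ 6). Lee gets 8.
Every other cell has a profitable deviation for at least one player. Highest of {7, 8} is 8.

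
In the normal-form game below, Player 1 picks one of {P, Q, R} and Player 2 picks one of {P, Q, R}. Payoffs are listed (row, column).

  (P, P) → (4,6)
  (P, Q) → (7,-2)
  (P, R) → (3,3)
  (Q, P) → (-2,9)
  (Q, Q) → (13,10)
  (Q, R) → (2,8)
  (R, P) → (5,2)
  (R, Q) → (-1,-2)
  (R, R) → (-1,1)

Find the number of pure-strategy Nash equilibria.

Both Q: Player 1 gets 13 (best alternative 7); Player 2 gets 10 (best alternative 9). Neither deviates — NE.
(R, P): Player 1 gets 5 (best alternative 4); Player 2 gets 2 (best alternative 1). Neither deviates — NE.
Both R is not a NE: Player 1 would switch to P (3 > -1).
No other cell survives both best-response checks, so there are 2 pure NE.

2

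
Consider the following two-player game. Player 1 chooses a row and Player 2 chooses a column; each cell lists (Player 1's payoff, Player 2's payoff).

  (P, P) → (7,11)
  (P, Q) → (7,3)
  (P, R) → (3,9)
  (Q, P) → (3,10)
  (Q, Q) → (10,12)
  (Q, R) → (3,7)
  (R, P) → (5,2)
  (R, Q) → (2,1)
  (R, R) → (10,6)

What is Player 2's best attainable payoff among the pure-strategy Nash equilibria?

12

Both P is a pure NE (Player 1: 7 ≥ 5; Player 2: 11 ≥ 9). Player 2 gets 11.
Both Q is a pure NE (Player 1: 10 ≥ 7; Player 2: 12 ≥ 10). Player 2 gets 12.
Both R is a pure NE (Player 1: 10 ≥ 3; Player 2: 6 ≥ 2). Player 2 gets 6.
Every other cell has a profitable deviation for at least one player. Highest of {11, 12, 6} is 12.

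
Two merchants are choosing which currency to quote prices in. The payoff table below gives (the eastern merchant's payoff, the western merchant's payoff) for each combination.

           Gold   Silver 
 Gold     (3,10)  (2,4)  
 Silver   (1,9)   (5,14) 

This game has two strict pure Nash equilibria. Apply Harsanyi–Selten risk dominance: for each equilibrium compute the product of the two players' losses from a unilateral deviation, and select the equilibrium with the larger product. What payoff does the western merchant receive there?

14

At both Gold: the eastern merchant loses 3 − 1 = 2 by deviating; the western merchant loses 10 − 4 = 6. Product = 2·6 = 12.
At both Silver: the eastern merchant loses 5 − 2 = 3 by deviating; the western merchant loses 14 − 9 = 5. Product = 3·5 = 15.
15 > 12, so both Silver is risk-dominant. The western merchant's payoff there is 14.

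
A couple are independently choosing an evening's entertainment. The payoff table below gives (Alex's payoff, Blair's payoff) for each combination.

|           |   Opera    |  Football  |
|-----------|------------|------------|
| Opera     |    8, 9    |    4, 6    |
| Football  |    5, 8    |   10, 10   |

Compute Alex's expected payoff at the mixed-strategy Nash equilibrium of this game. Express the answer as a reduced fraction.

Blair mixes with probability q on Opera, chosen so Alex is indifferent: 8q + 4(1−q) = 5q + 10(1−q) gives q = 2/3.
Alex's expected payoff (from either row, since indifferent) is 8·2/3 + 4·1/3 = 20/3.

20/3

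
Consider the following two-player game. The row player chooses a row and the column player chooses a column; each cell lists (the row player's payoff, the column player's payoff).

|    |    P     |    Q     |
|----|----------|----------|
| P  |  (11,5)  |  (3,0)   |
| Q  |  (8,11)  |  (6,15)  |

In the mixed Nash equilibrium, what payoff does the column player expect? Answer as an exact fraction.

The row player mixes with probability p on P, chosen so the column player is indifferent: 5p + 11(1−p) = 0p + 15(1−p) gives p = 4/9.
The column player's expected payoff is 5·4/9 + 11·5/9 = 25/3.

25/3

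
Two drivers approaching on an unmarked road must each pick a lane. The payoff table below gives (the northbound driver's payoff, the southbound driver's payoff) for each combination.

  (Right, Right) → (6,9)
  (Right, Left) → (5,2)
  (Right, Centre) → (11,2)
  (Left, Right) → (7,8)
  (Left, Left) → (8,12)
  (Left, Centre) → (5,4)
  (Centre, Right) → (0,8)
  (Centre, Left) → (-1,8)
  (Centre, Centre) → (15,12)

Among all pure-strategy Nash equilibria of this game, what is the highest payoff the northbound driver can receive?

Both Left is a pure NE (the northbound driver: 8 ≥ 5; the southbound driver: 12 ≥ 8). The northbound driver gets 8.
Both Centre is a pure NE (the northbound driver: 15 ≥ 11; the southbound driver: 12 ≥ 8). The northbound driver gets 15.
Every other cell has a profitable deviation for at least one player. Highest of {8, 15} is 15.

15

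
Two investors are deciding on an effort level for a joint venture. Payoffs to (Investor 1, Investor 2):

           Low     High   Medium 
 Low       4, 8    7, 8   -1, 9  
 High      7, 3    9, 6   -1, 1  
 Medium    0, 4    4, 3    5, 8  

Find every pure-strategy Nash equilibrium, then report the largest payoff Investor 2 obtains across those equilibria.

Both High is a pure NE (Investor 1: 9 ≥ 7; Investor 2: 6 ≥ 3). Investor 2 gets 6.
Both Medium is a pure NE (Investor 1: 5 ≥ -1; Investor 2: 8 ≥ 4). Investor 2 gets 8.
Every other cell has a profitable deviation for at least one player. Highest of {6, 8} is 8.

8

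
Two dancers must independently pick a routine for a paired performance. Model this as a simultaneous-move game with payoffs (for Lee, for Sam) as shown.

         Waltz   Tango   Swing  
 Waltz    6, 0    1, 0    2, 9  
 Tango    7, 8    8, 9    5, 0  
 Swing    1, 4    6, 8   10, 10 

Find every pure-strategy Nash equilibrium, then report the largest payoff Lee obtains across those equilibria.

10

Both Tango is a pure NE (Lee: 8 ≥ 6; Sam: 9 ≥ 8). Lee gets 8.
Both Swing is a pure NE (Lee: 10 ≥ 5; Sam: 10 ≥ 8). Lee gets 10.
Every other cell has a profitable deviation for at least one player. Highest of {8, 10} is 10.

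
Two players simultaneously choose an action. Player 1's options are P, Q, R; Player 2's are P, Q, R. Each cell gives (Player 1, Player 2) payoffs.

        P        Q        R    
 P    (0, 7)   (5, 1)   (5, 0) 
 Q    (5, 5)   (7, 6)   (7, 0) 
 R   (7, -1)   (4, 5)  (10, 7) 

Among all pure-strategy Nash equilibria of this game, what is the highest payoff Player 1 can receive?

Both Q is a pure NE (Player 1: 7 ≥ 5; Player 2: 6 ≥ 5). Player 1 gets 7.
Both R is a pure NE (Player 1: 10 ≥ 7; Player 2: 7 ≥ 5). Player 1 gets 10.
Every other cell has a profitable deviation for at least one player. Highest of {7, 10} is 10.

10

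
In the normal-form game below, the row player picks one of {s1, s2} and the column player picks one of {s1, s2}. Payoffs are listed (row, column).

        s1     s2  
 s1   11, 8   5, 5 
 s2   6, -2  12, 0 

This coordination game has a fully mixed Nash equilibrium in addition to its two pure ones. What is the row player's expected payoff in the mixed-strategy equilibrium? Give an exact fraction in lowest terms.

The column player mixes with probability q on s1, chosen so the row player is indifferent: 11q + 5(1−q) = 6q + 12(1−q) gives q = 7/12.
The row player's expected payoff (from either row, since indifferent) is 11·7/12 + 5·5/12 = 17/2.

17/2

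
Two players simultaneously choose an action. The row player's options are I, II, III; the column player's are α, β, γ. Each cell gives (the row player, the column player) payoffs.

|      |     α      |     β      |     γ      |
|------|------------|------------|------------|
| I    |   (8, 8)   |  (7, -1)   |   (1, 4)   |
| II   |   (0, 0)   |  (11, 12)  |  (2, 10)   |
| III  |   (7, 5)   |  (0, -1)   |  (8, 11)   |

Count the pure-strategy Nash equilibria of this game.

3

(I, α): the row player gets 8 (best alternative 7); the column player gets 8 (best alternative 4). Neither deviates — NE.
(II, β): the row player gets 11 (best alternative 7); the column player gets 12 (best alternative 10). Neither deviates — NE.
(III, γ): the row player gets 8 (best alternative 2); the column player gets 11 (best alternative 5). Neither deviates — NE.
(III, β) is not a NE: the row player would switch to II (11 > 0).
No other cell survives both best-response checks, so there are 3 pure NE.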